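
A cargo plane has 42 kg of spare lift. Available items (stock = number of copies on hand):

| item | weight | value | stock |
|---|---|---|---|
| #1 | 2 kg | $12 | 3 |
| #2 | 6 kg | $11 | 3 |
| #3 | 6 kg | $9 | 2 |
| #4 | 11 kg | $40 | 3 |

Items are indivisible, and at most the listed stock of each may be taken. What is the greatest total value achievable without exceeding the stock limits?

Best selections within weight 42 and stock limits:
- 3×#1 + 3×#4: weight 39, value 156
- 2×#1 + 3×#4: weight 37, value 144
Best: $156.

$156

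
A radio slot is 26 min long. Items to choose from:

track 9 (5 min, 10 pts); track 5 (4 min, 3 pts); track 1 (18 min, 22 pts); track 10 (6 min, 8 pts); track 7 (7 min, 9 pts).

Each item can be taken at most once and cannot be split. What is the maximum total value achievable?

Check high-value combinations within 26 min:
- track 9+track 1: duration 5+18=23, value 10+22=32
- track 1+track 7: duration 18+7=25, value 22+9=31
- track 9+track 5+track 10+track 7: duration 5+4+6+7=22, value 10+3+8+9=30
- track 1+track 10: duration 18+6=24, value 22+8=30
Best: 32 pts.

32 pts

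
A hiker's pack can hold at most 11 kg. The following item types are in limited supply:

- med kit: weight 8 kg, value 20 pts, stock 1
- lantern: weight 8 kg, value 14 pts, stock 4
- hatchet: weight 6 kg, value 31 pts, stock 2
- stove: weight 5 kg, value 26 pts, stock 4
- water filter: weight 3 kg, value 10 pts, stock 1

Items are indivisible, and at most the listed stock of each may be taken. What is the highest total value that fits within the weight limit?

Best selections within weight 11 and stock limits:
- 1×hatchet + 1×stove: weight 11, value 57
- 2×stove: weight 10, value 52
- 1×hatchet + 1×water filter: weight 9, value 41
Best: 57 pts.

57 pts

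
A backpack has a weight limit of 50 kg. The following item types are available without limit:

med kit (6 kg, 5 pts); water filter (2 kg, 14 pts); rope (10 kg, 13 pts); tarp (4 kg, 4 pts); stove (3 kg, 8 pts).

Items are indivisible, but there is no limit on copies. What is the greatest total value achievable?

Best value-per-unit is water filter at 14/2, and filling with it alone uses weight 25×2=50. No mix of the others beats 25×14 = 350.

350 pts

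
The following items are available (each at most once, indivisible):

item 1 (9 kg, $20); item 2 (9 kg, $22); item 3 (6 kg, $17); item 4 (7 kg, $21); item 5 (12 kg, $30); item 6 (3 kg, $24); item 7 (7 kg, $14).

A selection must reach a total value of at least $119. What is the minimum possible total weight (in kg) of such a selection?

Subsets with value ≥ 119, sorted by total weight:
- item 2+item 3+item 4+item 5+item 6+item 7: weight 44, value 128
- item 1+item 3+item 4+item 5+item 6+item 7: weight 44, value 126
- item 1+item 2+item 3+item 4+item 5+item 6: weight 46, value 134
Minimum weight: 44 kg.

44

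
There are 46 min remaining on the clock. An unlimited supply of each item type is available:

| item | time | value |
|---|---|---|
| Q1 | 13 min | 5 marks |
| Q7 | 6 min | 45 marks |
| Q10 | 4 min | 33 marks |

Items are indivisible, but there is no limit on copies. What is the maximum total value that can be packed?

Best value-per-unit is Q10 at 33/4; filling with it alone gives 11×33 = 363.
Optimal mix: 1×Q7 + 10×Q10 → time 46, value 375.

375 marks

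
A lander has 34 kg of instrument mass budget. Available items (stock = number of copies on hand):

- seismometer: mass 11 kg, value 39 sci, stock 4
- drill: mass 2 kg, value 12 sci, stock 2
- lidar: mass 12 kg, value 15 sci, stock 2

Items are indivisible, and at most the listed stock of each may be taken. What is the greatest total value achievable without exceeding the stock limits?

117 sci

Top feasible selections:
- 3×seismometer: mass 33, value 117
- 2×seismometer + 2×drill: mass 26, value 102
- 2×seismometer + 1×lidar: mass 34, value 93
- 2×seismometer + 1×drill: mass 24, value 90
Best: 117 sci.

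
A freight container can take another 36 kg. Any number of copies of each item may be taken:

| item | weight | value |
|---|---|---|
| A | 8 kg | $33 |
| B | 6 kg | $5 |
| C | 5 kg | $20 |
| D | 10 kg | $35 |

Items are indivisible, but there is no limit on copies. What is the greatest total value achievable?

Best value-per-unit is A at 33/8; filling with it alone gives 4×33 = 132.
Optimal mix: 2×A + 4×C → weight 36, value 146.

$146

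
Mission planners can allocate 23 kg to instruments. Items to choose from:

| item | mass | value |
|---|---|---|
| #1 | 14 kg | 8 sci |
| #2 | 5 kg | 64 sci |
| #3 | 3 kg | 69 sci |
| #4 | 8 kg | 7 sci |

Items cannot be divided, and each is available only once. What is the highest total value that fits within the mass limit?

141 sci

This is a 0/1 knapsack; check combinations near the capacity.
- #1+#2+#3: mass 14+5+3=22, value 8+64+69=141
- #2+#3+#4: mass 5+3+8=16, value 64+69+7=140
- #2+#3: mass 5+3=8, value 64+69=133
Best: 141 sci.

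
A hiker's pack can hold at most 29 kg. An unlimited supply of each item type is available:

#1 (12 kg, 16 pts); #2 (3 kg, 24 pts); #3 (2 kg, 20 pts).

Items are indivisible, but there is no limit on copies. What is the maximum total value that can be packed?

284 pts

Best value-per-unit is #3 at 20/2; filling with it alone gives 14×20 = 280.
Optimal mix: 1×#2 + 13×#3 → weight 29, value 284.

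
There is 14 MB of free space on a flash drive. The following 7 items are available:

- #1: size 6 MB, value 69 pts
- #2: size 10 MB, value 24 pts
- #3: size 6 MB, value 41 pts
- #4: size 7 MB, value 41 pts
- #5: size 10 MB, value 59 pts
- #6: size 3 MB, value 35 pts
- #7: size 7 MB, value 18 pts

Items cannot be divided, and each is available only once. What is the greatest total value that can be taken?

110 pts

Check high-value combinations within 14 MB:
- #1+#3: size 6+6=12, value 69+41=110
- #1+#4: size 6+7=13, value 69+41=110
- #1+#6: size 6+3=9, value 69+35=104
- #5+#6: size 10+3=13, value 59+35=94
Best: 110 pts.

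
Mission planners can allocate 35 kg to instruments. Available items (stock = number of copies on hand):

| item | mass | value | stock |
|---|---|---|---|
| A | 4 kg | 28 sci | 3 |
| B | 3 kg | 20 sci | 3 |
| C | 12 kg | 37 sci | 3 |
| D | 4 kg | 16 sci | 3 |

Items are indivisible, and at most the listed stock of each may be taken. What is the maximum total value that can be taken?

192 sci

Best selections within mass 35 and stock limits:
- 3×A + 3×B + 3×D: mass 33, value 192
- 3×A + 3×B + 1×C: mass 33, value 181
Best: 192 sci.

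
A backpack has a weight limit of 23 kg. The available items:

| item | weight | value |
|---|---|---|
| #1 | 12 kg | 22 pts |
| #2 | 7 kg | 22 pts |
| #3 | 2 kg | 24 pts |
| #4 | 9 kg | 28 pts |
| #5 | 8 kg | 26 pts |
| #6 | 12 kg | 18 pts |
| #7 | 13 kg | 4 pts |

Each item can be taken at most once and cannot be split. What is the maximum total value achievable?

Check high-value combinations within 23 kg:
- #3+#4+#5: weight 2+9+8=19, value 24+28+26=78
- #2+#3+#4: weight 7+2+9=18, value 22+24+28=74
- #1+#3+#4: weight 12+2+9=23, value 22+24+28=74
- #2+#3+#5: weight 7+2+8=17, value 22+24+26=72
Best: 78 pts.

78 pts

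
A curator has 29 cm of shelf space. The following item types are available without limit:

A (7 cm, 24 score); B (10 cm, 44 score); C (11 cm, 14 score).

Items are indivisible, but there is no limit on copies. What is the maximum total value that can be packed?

112 score

Best value-per-unit is B at 44/10; filling with it alone gives 2×44 = 88.
Optimal mix: 1×A + 2×B → length 27, value 112.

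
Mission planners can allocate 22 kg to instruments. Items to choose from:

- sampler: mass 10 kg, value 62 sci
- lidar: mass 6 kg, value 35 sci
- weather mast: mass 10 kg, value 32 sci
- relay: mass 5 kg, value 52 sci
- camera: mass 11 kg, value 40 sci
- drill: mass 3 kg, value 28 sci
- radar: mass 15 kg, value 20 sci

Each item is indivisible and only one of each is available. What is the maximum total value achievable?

149 sci

Check high-value combinations within 22 kg:
- sampler+lidar+relay: mass 10+6+5=21, value 62+35+52=149
- sampler+relay+drill: mass 10+5+3=18, value 62+52+28=142
- lidar+relay+camera: mass 6+5+11=22, value 35+52+40=127
- sampler+lidar+drill: mass 10+6+3=19, value 62+35+28=125
Best: 149 sci.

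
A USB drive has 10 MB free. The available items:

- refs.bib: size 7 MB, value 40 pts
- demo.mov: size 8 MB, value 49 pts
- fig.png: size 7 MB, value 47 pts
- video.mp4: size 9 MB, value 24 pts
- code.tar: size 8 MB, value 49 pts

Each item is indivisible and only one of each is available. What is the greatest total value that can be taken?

49 pts

Check high-value combinations within 10 MB:
- demo.mov: size 8, value 49
- code.tar: size 8, value 49
- fig.png: size 7, value 47
- refs.bib: size 7, value 40
Best: 49 pts.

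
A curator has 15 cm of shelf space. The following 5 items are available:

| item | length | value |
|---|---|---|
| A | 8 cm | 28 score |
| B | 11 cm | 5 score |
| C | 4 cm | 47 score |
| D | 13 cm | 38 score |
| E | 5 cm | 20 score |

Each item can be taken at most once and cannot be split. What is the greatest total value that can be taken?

Check high-value combinations within 15 cm:
- A+C: length 8+4=12, value 28+47=75
- C+E: length 4+5=9, value 47+20=67
- B+C: length 11+4=15, value 5+47=52
- A+E: length 8+5=13, value 28+20=48
- C: length 4, value 47
Best: 75 score.

75 score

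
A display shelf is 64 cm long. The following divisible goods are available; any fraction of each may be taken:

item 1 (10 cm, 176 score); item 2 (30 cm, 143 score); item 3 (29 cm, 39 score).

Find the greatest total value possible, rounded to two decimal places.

Take in order of value per unit:
- item 1 (176/10 per unit): all 10 → value 176, running total 176.00
- item 2 (143/30 per unit): all 30 → value 143, running total 319.00
- item 3 (39/29 per unit): 24 of 29 → value 24×39/29 = 32.2759, running total 351.28
Total 351.28.

351.28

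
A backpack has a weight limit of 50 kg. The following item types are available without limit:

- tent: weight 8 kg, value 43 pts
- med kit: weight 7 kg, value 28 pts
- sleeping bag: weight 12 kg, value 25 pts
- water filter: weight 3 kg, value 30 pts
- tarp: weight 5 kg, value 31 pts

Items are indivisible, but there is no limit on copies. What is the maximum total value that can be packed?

481 pts

Best value-per-unit is water filter at 30/3; filling with it alone gives 16×30 = 480.
Optimal mix: 15×water filter + 1×tarp → weight 50, value 481.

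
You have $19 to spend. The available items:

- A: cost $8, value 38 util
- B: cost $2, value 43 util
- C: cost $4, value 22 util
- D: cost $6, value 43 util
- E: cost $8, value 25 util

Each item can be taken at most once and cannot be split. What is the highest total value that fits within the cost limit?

Check high-value combinations within $19:
- A+B+D: cost 8+2+6=16, value 38+43+43=124
- B+D+E: cost 2+6+8=16, value 43+43+25=111
- B+C+D: cost 2+4+6=12, value 43+22+43=108
Best: 124 util.

124 util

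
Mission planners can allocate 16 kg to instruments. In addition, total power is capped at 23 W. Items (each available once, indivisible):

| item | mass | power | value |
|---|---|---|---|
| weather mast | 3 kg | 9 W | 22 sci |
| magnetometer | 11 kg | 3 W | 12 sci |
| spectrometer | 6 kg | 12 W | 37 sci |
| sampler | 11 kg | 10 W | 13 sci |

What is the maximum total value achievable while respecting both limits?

59 sci

Feasible sets respecting both limits:
- weather mast+spectrometer: mass 9, power 21, value 59
- spectrometer: mass 6, power 12, value 37
- weather mast+sampler: mass 14, power 19, value 35
- weather mast+magnetometer: mass 14, power 12, value 34
Best: 59 sci.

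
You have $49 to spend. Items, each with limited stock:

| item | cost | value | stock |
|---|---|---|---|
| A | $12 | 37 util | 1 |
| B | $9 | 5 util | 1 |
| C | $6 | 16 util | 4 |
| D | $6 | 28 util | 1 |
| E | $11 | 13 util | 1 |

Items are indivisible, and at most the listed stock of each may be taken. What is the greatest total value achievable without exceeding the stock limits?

129 util

Top feasible selections:
- 1×A + 4×C + 1×D: cost 42, value 129
- 1×A + 3×C + 1×D + 1×E: cost 47, value 126
Best: 129 util.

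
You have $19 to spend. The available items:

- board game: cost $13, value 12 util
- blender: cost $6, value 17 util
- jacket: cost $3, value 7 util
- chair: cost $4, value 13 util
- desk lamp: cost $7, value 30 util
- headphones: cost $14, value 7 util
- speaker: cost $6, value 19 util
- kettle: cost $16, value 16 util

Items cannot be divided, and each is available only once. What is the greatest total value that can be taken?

66 util

Check high-value combinations within $19:
- blender+desk lamp+speaker: cost 6+7+6=19, value 17+30+19=66
- chair+desk lamp+speaker: cost 4+7+6=17, value 13+30+19=62
- blender+chair+desk lamp: cost 6+4+7=17, value 17+13+30=60
Best: 66 util.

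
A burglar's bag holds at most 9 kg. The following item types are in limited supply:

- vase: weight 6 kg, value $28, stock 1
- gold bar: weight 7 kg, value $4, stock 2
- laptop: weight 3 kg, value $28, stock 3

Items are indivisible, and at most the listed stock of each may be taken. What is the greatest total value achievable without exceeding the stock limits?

Top feasible selections:
- 3×laptop: weight 9, value 84
- 2×laptop: weight 6, value 56
- 1×vase + 1×laptop: weight 9, value 56
- 1×laptop: weight 3, value 28
Best: $84.

$84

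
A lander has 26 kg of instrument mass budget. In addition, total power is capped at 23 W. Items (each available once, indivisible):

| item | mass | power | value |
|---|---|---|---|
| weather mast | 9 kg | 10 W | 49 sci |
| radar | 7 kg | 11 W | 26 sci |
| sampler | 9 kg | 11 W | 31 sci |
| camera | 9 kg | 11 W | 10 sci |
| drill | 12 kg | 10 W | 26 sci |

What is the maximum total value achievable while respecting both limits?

80 sci

Feasible sets respecting both limits:
- weather mast+sampler: mass 18, power 21, value 80
- weather mast+radar: mass 16, power 21, value 75
- weather mast+drill: mass 21, power 20, value 75
- weather mast+camera: mass 18, power 21, value 59
Best: 80 sci.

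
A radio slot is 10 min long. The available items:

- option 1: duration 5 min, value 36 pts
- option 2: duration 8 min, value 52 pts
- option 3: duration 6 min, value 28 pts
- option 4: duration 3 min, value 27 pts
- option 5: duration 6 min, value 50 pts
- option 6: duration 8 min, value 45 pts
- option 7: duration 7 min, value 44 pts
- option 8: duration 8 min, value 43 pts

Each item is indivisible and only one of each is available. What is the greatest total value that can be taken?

Check high-value combinations within 10 min:
- option 4+option 5: duration 3+6=9, value 27+50=77
- option 4+option 7: duration 3+7=10, value 27+44=71
- option 1+option 4: duration 5+3=8, value 36+27=63
Best: 77 pts.

77 pts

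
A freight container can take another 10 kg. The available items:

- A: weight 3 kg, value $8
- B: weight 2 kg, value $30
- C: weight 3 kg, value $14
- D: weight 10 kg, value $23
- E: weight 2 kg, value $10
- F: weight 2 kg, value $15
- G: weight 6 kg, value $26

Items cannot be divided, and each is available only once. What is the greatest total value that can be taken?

Check high-value combinations within 10 kg:
- B+F+G: weight 2+2+6=10, value 30+15+26=71
- B+C+E+F: weight 2+3+2+2=9, value 30+14+10+15=69
- A+B+C+F: weight 3+2+3+2=10, value 8+30+14+15=67
- B+E+G: weight 2+2+6=10, value 30+10+26=66
- A+B+E+F: weight 3+2+2+2=9, value 8+30+10+15=63
Best: $71.

$71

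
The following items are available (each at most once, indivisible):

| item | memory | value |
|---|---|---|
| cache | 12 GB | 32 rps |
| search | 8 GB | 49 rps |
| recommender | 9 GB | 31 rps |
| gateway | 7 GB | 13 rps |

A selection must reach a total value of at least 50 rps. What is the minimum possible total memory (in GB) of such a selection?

Subsets with value ≥ 50, sorted by total memory:
- search+gateway: memory 15, value 62
- search+recommender: memory 17, value 80
- cache+search: memory 20, value 81
- cache+recommender: memory 21, value 63
Minimum memory: 15 GB.

15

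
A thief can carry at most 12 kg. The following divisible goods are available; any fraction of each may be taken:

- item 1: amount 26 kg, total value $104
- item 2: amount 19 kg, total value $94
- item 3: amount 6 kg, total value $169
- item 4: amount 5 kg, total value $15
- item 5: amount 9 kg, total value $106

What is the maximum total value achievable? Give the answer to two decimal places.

Take in order of value per unit:
- item 3 (169/6 per unit): all 6 → value 169, running total 169.00
- item 5 (106/9 per unit): 6 of 9 → value 6×106/9 = 70.6667, running total 239.67
Total 239.67.

239.67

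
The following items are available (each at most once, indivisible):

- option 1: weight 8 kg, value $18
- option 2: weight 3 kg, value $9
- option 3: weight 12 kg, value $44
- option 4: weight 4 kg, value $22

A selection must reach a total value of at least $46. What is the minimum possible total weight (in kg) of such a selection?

Subsets with value ≥ 46, sorted by total weight:
- option 2+option 3: weight 15, value 53
- option 1+option 2+option 4: weight 15, value 49
- option 3+option 4: weight 16, value 66
- option 2+option 3+option 4: weight 19, value 75
Minimum weight: 15 kg.

15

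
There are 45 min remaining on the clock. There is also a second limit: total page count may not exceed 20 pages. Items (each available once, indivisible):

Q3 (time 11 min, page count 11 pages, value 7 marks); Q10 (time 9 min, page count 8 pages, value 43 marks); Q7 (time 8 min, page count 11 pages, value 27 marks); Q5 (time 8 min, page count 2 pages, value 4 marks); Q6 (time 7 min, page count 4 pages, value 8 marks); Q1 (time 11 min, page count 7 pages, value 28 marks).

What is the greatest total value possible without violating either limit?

Feasible sets respecting both limits:
- Q10+Q6+Q1: time 27, page count 19, value 79
- Q10+Q5+Q1: time 28, page count 17, value 75
- Q10+Q1: time 20, page count 15, value 71
- Q10+Q7: time 17, page count 19, value 70
Best: 79 marks.

79 marks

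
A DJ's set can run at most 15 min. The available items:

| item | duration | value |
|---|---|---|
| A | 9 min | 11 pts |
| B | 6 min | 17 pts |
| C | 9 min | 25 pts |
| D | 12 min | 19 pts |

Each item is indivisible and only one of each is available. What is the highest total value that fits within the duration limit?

Check high-value combinations within 15 min:
- B+C: duration 6+9=15, value 17+25=42
- A+B: duration 9+6=15, value 11+17=28
- C: duration 9, value 25
- D: duration 12, value 19
Best: 42 pts.

42 pts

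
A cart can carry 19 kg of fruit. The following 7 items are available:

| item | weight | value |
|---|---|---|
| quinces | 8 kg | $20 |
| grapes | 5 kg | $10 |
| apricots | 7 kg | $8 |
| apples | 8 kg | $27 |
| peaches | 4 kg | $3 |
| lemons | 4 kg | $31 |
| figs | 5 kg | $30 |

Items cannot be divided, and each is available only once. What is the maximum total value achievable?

$88

Check high-value combinations within 19 kg:
- apples+lemons+figs: weight 8+4+5=17, value 27+31+30=88
- quinces+lemons+figs: weight 8+4+5=17, value 20+31+30=81
- grapes+peaches+lemons+figs: weight 5+4+4+5=18, value 10+3+31+30=74
- grapes+lemons+figs: weight 5+4+5=14, value 10+31+30=71
- apricots+lemons+figs: weight 7+4+5=16, value 8+31+30=69
Best: $88.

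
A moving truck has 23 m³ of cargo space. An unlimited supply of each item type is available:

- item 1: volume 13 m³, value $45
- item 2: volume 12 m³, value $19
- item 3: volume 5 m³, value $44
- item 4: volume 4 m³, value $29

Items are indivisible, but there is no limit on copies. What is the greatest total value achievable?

$190

Best value-per-unit is item 3 at 44/5; filling with it alone gives 4×44 = 176.
Optimal mix: 3×item 3 + 2×item 4 → volume 23, value 190.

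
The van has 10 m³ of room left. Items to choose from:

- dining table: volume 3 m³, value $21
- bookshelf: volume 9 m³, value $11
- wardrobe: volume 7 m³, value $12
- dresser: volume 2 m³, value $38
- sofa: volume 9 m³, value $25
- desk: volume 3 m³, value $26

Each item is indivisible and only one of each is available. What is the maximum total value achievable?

$85

Check high-value combinations within 10 m³:
- dining table+dresser+desk: volume 3+2+3=8, value 21+38+26=85
- dresser+desk: volume 2+3=5, value 38+26=64
- dining table+dresser: volume 3+2=5, value 21+38=59
Best: $85.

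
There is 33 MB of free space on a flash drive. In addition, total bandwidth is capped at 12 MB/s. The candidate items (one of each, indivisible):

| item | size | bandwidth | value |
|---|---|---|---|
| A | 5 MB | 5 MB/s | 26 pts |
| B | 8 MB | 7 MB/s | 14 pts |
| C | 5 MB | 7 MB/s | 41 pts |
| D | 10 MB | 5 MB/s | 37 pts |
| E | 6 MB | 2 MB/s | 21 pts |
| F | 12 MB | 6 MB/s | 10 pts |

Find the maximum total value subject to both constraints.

Feasible sets respecting both limits:
- A+D+E: size 21, bandwidth 12, value 84
- C+D: size 15, bandwidth 12, value 78
- A+C: size 10, bandwidth 12, value 67
Best: 84 pts.

84 pts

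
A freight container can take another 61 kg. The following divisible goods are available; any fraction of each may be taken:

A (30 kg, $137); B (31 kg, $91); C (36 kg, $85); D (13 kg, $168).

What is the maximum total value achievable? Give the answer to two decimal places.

357.84

Take in order of value per unit:
- D (168/13 per unit): all 13 → value 168, running total 168.00
- A (137/30 per unit): all 30 → value 137, running total 305.00
- B (91/31 per unit): 18 of 31 → value 18×91/31 = 52.8387, running total 357.84
Total 357.84.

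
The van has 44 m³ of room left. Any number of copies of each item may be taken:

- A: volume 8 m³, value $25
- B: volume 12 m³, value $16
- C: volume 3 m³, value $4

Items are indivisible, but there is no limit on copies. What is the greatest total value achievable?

$129

Best value-per-unit is A at 25/8; filling with it alone gives 5×25 = 125.
Optimal mix: 5×A + 1×C → volume 43, value 129.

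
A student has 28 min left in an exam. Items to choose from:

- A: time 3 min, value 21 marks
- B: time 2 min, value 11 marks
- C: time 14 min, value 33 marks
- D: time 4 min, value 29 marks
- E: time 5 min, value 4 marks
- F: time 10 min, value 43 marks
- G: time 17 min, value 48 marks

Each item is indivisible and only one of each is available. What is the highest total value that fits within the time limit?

Check high-value combinations within 28 min:
- A+B+D+G: time 3+2+4+17=26, value 21+11+29+48=109
- A+B+D+E+F: time 3+2+4+5+10=24, value 21+11+29+4+43=108
- C+D+F: time 14+4+10=28, value 33+29+43=105
- A+B+D+F: time 3+2+4+10=19, value 21+11+29+43=104
Best: 109 marks.

109 marks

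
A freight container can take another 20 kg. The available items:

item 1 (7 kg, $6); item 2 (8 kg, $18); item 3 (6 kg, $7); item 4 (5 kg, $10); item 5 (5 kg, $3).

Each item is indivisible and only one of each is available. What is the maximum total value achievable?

This is a 0/1 knapsack; check combinations near the capacity.
- item 2+item 3+item 4: weight 8+6+5=19, value 18+7+10=35
- item 1+item 2+item 4: weight 7+8+5=20, value 6+18+10=34
- item 2+item 4+item 5: weight 8+5+5=18, value 18+10+3=31
- item 2+item 4: weight 8+5=13, value 18+10=28
Best: $35.

$35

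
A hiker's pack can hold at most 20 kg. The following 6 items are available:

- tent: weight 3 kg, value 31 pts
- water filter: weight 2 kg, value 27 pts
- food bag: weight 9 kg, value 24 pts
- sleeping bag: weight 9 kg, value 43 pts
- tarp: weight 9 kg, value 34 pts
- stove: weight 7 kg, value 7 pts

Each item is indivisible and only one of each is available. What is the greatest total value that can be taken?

Check high-value combinations within 20 kg:
- water filter+sleeping bag+tarp: weight 2+9+9=20, value 27+43+34=104
- tent+water filter+sleeping bag: weight 3+2+9=14, value 31+27+43=101
- water filter+food bag+sleeping bag: weight 2+9+9=20, value 27+24+43=94
Best: 104 pts.

104 pts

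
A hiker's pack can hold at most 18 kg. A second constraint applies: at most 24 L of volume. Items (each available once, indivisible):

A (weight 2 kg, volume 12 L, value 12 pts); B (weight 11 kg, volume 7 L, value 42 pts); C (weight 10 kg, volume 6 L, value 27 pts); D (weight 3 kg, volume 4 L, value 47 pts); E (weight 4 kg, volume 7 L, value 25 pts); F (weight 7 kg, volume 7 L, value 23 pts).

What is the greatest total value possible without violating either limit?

Feasible sets respecting both limits:
- B+D+E: weight 18, volume 18, value 114
- A+B+D: weight 16, volume 23, value 101
- C+D+E: weight 17, volume 17, value 99
- D+E+F: weight 14, volume 18, value 95
Best: 114 pts.

114 pts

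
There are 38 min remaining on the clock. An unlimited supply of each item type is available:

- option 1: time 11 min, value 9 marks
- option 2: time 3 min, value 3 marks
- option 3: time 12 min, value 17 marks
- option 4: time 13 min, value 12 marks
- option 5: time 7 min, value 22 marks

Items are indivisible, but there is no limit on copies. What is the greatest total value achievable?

Best value-per-unit is option 5 at 22/7; filling with it alone gives 5×22 = 110.
Optimal mix: 1×option 2 + 5×option 5 → time 38, value 113.

113 marks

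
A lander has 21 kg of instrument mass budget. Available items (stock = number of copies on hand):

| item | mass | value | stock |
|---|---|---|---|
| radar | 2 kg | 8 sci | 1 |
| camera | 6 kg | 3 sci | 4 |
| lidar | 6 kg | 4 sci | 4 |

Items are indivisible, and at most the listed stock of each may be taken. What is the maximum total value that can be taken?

Top feasible selections:
- 1×radar + 3×lidar: mass 20, value 20
- 1×radar + 1×camera + 2×lidar: mass 20, value 19
- 1×radar + 2×camera + 1×lidar: mass 20, value 18
- 1×radar + 3×camera: mass 20, value 17
Best: 20 sci.

20 sci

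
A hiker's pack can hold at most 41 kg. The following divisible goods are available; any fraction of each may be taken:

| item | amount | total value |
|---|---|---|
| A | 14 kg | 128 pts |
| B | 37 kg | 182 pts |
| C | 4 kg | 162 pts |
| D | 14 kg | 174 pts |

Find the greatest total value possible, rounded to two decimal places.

Take in order of value per unit:
- C (162/4 per unit): all 4 → value 162, running total 162.00
- D (174/14 per unit): all 14 → value 174, running total 336.00
- A (128/14 per unit): all 14 → value 128, running total 464.00
- B (182/37 per unit): 9 of 37 → value 9×182/37 = 44.2703, running total 508.27
Total 508.27.

508.27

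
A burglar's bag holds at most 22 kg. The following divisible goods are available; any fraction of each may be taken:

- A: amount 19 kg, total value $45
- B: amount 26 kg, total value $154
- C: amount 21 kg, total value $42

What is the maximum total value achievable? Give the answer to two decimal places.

130.31

Take in order of value per unit:
- B (154/26 per unit): 22 of 26 → value 22×154/26 = 130.3077, running total 130.31
Total 130.31.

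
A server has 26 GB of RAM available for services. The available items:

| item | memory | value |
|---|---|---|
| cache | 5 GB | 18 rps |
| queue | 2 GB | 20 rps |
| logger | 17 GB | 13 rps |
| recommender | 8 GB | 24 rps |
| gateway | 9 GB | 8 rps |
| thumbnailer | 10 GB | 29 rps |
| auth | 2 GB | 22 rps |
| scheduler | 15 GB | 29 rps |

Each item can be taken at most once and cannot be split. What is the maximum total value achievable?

95 rps

Check high-value combinations within 26 GB:
- queue+recommender+thumbnailer+auth: memory 2+8+10+2=22, value 20+24+29+22=95
- cache+recommender+thumbnailer+auth: memory 5+8+10+2=25, value 18+24+29+22=93
- cache+queue+recommender+gateway+auth: memory 5+2+8+9+2=26, value 18+20+24+8+22=92
- cache+queue+recommender+thumbnailer: memory 5+2+8+10=25, value 18+20+24+29=91
Best: 95 rps.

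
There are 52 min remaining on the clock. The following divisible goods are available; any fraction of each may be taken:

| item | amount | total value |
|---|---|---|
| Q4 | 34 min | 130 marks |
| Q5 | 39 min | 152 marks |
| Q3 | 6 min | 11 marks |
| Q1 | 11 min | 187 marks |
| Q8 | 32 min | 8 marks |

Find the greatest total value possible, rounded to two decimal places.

Take in order of value per unit:
- Q1 (187/11 per unit): all 11 → value 187, running total 187.00
- Q5 (152/39 per unit): all 39 → value 152, running total 339.00
- Q4 (130/34 per unit): 2 of 34 → value 2×130/34 = 7.6471, running total 346.65
Total 346.65.

346.65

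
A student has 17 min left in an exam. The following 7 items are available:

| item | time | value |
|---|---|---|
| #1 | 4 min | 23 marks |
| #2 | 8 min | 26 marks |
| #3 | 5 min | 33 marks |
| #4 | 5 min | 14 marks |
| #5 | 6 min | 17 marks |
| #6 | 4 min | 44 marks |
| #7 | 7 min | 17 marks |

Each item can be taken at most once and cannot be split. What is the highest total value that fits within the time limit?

103 marks

Check high-value combinations within 17 min:
- #2+#3+#6: time 8+5+4=17, value 26+33+44=103
- #1+#3+#6: time 4+5+4=13, value 23+33+44=100
- #3+#5+#6: time 5+6+4=15, value 33+17+44=94
Best: 103 marks.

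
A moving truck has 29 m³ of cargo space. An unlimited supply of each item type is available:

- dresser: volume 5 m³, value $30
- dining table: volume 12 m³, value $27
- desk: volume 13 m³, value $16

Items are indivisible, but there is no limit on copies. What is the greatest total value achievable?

$150

Best value-per-unit is dresser at 30/5, and filling with it alone uses volume 5×5=25. No mix of the others beats 5×30 = 150.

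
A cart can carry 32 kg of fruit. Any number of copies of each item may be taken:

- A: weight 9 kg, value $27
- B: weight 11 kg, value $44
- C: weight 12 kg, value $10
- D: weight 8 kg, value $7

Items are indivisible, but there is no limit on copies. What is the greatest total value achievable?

Best value-per-unit is B at 44/11; filling with it alone gives 2×44 = 88.
Optimal mix: 1×A + 2×B → weight 31, value 115.

$115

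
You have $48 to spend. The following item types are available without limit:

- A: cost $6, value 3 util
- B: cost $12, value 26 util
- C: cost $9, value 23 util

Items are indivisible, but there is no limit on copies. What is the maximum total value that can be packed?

Best value-per-unit is C at 23/9; filling with it alone gives 5×23 = 115.
Optimal mix: 1×B + 4×C → cost 48, value 118.

118 util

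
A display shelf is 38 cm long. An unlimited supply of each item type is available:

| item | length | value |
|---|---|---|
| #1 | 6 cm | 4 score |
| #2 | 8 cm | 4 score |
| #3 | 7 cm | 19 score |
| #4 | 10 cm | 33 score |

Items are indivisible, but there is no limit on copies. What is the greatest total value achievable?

118 score

Best value-per-unit is #4 at 33/10; filling with it alone gives 3×33 = 99.
Optimal mix: 1×#3 + 3×#4 → length 37, value 118.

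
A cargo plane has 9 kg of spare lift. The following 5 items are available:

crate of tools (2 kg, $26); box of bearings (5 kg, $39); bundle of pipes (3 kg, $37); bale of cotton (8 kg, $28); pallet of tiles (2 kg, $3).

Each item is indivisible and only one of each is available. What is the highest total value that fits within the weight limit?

$76

Check high-value combinations within 9 kg:
- box of bearings+bundle of pipes: weight 5+3=8, value 39+37=76
- crate of tools+box of bearings+pallet of tiles: weight 2+5+2=9, value 26+39+3=68
- crate of tools+bundle of pipes+pallet of tiles: weight 2+3+2=7, value 26+37+3=66
- crate of tools+box of bearings: weight 2+5=7, value 26+39=65
- crate of tools+bundle of pipes: weight 2+3=5, value 26+37=63
Best: $76.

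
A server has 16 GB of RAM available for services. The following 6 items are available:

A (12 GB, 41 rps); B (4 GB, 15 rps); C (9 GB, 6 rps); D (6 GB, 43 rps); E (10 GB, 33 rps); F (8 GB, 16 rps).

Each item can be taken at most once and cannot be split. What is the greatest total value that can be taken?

Check high-value combinations within 16 GB:
- D+E: memory 6+10=16, value 43+33=76
- D+F: memory 6+8=14, value 43+16=59
- B+D: memory 4+6=10, value 15+43=58
- A+B: memory 12+4=16, value 41+15=56
Best: 76 rps.

76 rps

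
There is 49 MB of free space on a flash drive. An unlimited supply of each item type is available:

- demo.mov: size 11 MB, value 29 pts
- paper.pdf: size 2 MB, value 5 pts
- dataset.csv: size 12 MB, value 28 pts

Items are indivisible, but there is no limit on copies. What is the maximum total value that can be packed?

127 pts

Best value-per-unit is demo.mov at 29/11; filling with it alone gives 4×29 = 116.
Optimal mix: 3×demo.mov + 8×paper.pdf → size 49, value 127.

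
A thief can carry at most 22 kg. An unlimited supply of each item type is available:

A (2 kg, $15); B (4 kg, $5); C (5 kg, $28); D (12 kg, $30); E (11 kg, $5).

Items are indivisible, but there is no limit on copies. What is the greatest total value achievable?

Best value-per-unit is A at 15/2, and filling with it alone uses weight 11×2=22. No mix of the others beats 11×15 = 165.

$165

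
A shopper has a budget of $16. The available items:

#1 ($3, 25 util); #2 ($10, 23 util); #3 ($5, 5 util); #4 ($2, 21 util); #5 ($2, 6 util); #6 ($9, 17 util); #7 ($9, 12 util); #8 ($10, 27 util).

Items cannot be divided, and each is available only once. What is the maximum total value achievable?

Check high-value combinations within $16:
- #1+#4+#8: cost 3+2+10=15, value 25+21+27=73
- #1+#2+#4: cost 3+10+2=15, value 25+23+21=69
- #1+#4+#5+#6: cost 3+2+2+9=16, value 25+21+6+17=69
- #1+#4+#5+#7: cost 3+2+2+9=16, value 25+21+6+12=64
Best: 73 util.

73 util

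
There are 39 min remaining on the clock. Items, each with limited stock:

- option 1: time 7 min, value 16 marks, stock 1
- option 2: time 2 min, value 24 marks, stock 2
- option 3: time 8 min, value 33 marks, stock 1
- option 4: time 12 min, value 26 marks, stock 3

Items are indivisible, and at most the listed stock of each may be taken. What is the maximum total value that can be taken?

Best selections within time 39 and stock limits:
- 2×option 2 + 1×option 3 + 2×option 4: time 36, value 133
- 1×option 1 + 2×option 2 + 1×option 3 + 1×option 4: time 31, value 123
- 1×option 1 + 2×option 2 + 2×option 4: time 35, value 116
- 1×option 2 + 1×option 3 + 2×option 4: time 34, value 109
Best: 133 marks.

133 marks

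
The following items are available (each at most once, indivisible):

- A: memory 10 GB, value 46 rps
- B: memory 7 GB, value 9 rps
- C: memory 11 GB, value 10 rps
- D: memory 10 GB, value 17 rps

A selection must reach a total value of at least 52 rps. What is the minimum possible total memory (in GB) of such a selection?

17

Subsets with value ≥ 52, sorted by total memory:
- A+B: memory 17, value 55
- A+D: memory 20, value 63
Minimum memory: 17 GB.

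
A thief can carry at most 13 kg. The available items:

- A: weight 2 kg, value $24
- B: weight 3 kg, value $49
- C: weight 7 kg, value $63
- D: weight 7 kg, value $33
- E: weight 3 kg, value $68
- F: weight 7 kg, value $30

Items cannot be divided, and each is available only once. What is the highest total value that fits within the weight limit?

$180

Check high-value combinations within 13 kg:
- B+C+E: weight 3+7+3=13, value 49+63+68=180
- A+C+E: weight 2+7+3=12, value 24+63+68=155
- B+D+E: weight 3+7+3=13, value 49+33+68=150
Best: $180.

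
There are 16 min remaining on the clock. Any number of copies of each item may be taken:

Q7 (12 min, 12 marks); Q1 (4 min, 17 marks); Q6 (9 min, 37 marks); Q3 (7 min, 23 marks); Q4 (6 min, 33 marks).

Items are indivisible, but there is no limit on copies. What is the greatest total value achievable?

83 marks

Best value-per-unit is Q4 at 33/6; filling with it alone gives 2×33 = 66.
Optimal mix: 1×Q1 + 2×Q4 → time 16, value 83.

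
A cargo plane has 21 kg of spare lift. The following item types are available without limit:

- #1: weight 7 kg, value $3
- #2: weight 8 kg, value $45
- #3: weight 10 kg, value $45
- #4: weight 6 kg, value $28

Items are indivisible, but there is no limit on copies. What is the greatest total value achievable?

Best value-per-unit is #2 at 45/8; filling with it alone gives 2×45 = 90.
Optimal mix: 1×#2 + 2×#4 → weight 20, value 101.

$101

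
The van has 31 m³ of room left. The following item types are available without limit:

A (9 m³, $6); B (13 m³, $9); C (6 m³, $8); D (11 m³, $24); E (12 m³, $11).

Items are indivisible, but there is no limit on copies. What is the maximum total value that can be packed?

Best value-per-unit is D at 24/11; filling with it alone gives 2×24 = 48.
Optimal mix: 1×C + 2×D → volume 28, value 56.

$56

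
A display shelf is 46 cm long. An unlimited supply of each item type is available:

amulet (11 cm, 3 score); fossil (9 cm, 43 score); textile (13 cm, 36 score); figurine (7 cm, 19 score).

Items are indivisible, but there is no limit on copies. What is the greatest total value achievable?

Best value-per-unit is fossil at 43/9, and filling with it alone uses length 5×9=45. No mix of the others beats 5×43 = 215.

215 score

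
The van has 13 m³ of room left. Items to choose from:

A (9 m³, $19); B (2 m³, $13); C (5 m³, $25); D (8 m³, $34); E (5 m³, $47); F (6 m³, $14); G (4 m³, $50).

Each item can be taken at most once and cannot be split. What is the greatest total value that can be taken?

$110

This is a 0/1 knapsack; check combinations near the capacity.
- B+E+G: volume 2+5+4=11, value 13+47+50=110
- E+G: volume 5+4=9, value 47+50=97
- B+C+G: volume 2+5+4=11, value 13+25+50=88
- B+C+E: volume 2+5+5=12, value 13+25+47=85
Best: $110.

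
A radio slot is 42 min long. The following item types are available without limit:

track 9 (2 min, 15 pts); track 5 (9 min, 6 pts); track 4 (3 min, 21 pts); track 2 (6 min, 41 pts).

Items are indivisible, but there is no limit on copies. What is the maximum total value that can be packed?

Best value-per-unit is track 9 at 15/2, and filling with it alone uses duration 21×2=42. No mix of the others beats 21×15 = 315.

315 pts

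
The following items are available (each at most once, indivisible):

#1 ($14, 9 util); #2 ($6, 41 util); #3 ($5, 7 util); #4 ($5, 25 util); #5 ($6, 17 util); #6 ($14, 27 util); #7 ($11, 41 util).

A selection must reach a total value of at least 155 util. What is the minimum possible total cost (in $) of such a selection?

Subsets with value ≥ 155, sorted by total cost:
- #2+#3+#4+#5+#6+#7: cost 47, value 158
- #1+#2+#4+#5+#6+#7: cost 56, value 160
- #1+#2+#3+#4+#5+#6+#7: cost 61, value 167
Minimum cost: 47 $.

47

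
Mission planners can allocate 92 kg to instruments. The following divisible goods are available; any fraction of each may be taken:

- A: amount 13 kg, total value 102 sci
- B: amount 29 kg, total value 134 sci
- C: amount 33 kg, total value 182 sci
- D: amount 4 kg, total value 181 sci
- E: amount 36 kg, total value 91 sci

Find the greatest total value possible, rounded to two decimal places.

631.86

Take in order of value per unit:
- D (181/4 per unit): all 4 → value 181, running total 181.00
- A (102/13 per unit): all 13 → value 102, running total 283.00
- C (182/33 per unit): all 33 → value 182, running total 465.00
- B (134/29 per unit): all 29 → value 134, running total 599.00
- E (91/36 per unit): 13 of 36 → value 13×91/36 = 32.8611, running total 631.86
Total 631.86.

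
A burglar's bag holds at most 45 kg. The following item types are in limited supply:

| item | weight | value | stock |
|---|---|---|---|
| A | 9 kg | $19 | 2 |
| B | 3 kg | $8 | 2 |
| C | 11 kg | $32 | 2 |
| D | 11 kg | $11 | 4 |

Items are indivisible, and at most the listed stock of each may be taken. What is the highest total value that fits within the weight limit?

$110

Top feasible selections:
- 2×A + 1×B + 2×C: weight 43, value 110
- 2×A + 2×C: weight 40, value 102
- 1×A + 1×B + 2×C + 1×D: weight 45, value 102
- 1×A + 2×B + 2×C: weight 37, value 99
Best: $110.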